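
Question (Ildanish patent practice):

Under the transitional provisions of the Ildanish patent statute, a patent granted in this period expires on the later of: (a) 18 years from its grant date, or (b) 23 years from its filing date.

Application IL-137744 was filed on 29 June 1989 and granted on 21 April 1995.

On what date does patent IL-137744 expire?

(a) grant + 18 years → 21 April 2013.
(b) filing + 23 years → 29 June 2012.
Later of the two: 21 April 2013.

2013-04-21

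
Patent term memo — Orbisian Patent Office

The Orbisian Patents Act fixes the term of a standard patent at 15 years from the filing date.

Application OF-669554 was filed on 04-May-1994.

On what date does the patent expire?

Filing date + 15 years → 4 May 2009.

May 4, 2009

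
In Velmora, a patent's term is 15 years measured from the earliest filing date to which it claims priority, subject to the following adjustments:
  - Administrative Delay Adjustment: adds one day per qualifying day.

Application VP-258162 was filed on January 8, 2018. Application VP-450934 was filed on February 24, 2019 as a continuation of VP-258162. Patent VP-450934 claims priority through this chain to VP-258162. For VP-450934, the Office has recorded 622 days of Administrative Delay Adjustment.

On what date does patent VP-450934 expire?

Earliest priority filing: 8 January 2018.
Base term: 8 January 2018 + 15 years → 8 January 2033.
Administrative Delay Adjustment: +622 days → 22 September 2034.

2034-09-22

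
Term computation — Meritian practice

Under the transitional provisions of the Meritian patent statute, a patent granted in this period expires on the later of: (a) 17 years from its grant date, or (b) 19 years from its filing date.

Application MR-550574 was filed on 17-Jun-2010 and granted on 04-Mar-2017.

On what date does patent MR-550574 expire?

2034-03-04

(a) grant + 17 years → 4 March 2034.
(b) filing + 19 years → 17 June 2029.
Later of the two: 4 March 2034.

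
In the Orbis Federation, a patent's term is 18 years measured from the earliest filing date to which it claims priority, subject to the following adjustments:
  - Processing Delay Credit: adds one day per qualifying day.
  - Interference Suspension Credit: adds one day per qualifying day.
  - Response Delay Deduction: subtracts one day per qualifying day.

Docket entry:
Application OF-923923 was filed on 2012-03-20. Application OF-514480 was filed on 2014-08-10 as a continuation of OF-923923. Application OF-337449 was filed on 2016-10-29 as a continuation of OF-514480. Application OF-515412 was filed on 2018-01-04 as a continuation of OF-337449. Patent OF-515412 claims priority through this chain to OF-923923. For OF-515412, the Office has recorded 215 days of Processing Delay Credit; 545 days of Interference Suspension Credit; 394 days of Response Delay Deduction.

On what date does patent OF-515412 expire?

Earliest priority filing: 20 March 2012.
Base term: 20 March 2012 + 18 years → 20 March 2030.
Processing Delay Credit: +215 days → 21 October 2030.
Interference Suspension Credit: +545 days → 18 April 2032.
Response Delay Deduction: −394 days → 21 March 2031.

March 21, 2031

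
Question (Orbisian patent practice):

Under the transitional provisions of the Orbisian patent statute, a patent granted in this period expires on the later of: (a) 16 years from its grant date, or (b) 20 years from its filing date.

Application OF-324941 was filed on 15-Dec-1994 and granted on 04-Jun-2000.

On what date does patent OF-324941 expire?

(a) grant + 16 years → 4 June 2016.
(b) filing + 20 years → 15 December 2014.
Later of the two: 4 June 2016.

June 4, 2016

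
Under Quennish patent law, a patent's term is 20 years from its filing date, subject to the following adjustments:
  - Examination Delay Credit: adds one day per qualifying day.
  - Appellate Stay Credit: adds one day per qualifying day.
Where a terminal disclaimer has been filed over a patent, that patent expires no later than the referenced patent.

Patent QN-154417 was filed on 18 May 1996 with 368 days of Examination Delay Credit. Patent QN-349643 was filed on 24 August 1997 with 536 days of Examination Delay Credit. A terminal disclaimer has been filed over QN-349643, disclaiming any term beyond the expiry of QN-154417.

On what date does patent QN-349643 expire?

2017-05-21

Natural term of QN-349643:
  Base: filing + 20 years → 24 August 2017.
  Examination Delay Credit: +536 days → 11 February 2019.
Expiry of referenced patent QN-154417:
  Base: filing + 20 years → 18 May 2016.
  Examination Delay Credit: +368 days → 21 May 2017.
Terminal disclaimer: QN-349643 expires on the earlier of 11 February 2019 and 21 May 2017.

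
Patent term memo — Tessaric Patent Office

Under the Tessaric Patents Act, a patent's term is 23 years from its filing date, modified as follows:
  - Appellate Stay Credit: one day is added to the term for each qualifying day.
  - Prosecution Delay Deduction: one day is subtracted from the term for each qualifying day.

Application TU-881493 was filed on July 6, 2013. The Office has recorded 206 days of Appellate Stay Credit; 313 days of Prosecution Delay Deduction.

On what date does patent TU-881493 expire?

March 21, 2036

Base term: filing date + 23 years → 6 July 2036.
Appellate Stay Credit: +206 days → 28 January 2037.
Prosecution Delay Deduction: −313 days → 21 March 2036.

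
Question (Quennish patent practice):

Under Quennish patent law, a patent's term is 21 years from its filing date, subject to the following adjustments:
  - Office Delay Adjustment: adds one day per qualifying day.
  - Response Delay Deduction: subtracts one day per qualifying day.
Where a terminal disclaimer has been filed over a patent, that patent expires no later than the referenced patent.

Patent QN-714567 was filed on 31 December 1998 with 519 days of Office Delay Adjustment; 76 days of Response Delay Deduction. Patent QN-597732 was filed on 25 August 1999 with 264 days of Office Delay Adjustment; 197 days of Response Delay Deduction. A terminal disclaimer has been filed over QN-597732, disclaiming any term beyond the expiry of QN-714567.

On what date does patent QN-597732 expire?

Natural term of QN-597732:
  Base: filing + 21 years → 25 August 2020.
  Office Delay Adjustment: +264 days → 16 May 2021.
  Response Delay Deduction: −197 days → 31 October 2020.
Expiry of referenced patent QN-714567:
  Base: filing + 21 years → 31 December 2019.
  Office Delay Adjustment: +519 days → 2 June 2021.
  Response Delay Deduction: −76 days → 18 March 2021.
Terminal disclaimer: QN-597732 expires on the earlier of 31 October 2020 and 18 March 2021.

2020-10-31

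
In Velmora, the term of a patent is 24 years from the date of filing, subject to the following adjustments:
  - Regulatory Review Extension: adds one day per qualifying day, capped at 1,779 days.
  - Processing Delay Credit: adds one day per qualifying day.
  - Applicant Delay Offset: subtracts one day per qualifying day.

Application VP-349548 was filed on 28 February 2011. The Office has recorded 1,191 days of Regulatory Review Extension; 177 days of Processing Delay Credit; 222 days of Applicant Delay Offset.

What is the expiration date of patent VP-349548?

Base term: filing date + 24 years → 28 February 2035.
Regulatory Review Extension: 1191 days (within the 1779-day cap) → +1191 days → 3 June 2038.
Processing Delay Credit: +177 days → 27 November 2038.
Applicant Delay Offset: −222 days → 19 April 2038.

2038-04-19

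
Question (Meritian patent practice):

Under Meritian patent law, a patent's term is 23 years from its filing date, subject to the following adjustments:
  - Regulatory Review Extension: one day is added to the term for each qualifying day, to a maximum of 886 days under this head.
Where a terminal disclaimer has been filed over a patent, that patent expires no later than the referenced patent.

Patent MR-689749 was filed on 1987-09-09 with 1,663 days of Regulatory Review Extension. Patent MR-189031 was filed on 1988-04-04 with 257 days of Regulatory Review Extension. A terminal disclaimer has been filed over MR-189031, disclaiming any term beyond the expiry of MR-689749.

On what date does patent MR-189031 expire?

Natural term of MR-189031:
  Base: filing + 23 years → 4 April 2011.
  Regulatory Review Extension: 257 days (within the 886-day cap) → +257 days → 17 December 2011.
Expiry of referenced patent MR-689749:
  Base: filing + 23 years → 9 September 2010.
  Regulatory Review Extension: 1663 days claimed exceeds the 886-day cap, so +886 days → 11 February 2013.
Terminal disclaimer: MR-189031 expires on the earlier of 17 December 2011 and 11 February 2013.

December 17, 2011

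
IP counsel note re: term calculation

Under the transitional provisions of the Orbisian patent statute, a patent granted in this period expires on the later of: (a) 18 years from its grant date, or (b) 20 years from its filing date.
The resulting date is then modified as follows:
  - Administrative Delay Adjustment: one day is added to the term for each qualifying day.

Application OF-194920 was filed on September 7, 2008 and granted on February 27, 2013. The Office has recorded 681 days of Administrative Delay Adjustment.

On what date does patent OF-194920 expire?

(a) grant + 18 years → 27 February 2031.
(b) filing + 20 years → 7 September 2028.
Later of the two: 27 February 2031.
Administrative Delay Adjustment: +681 days → 8 January 2033.

January 8, 2033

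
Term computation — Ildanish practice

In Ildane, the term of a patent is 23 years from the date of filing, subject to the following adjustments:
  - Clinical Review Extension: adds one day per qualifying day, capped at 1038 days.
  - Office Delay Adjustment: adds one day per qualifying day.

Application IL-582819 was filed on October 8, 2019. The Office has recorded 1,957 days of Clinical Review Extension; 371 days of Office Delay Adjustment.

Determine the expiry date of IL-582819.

Base term: filing date + 23 years → 8 October 2042.
Clinical Review Extension: 1957 days claimed exceeds the 1038-day cap, so +1038 days → 11 August 2045.
Office Delay Adjustment: +371 days → 17 August 2046.

August 17, 2046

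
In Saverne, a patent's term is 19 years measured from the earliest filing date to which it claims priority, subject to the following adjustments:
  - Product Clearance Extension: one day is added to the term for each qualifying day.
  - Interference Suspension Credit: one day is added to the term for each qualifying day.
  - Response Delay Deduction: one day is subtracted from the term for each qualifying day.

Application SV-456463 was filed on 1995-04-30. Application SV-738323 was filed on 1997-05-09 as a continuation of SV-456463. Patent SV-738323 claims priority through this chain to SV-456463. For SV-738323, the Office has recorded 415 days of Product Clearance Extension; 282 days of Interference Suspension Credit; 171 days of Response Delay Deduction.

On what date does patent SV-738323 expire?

October 8, 2015

Earliest priority filing: 30 April 1995.
Base term: 30 April 1995 + 19 years → 30 April 2014.
Product Clearance Extension: +415 days → 19 June 2015.
Interference Suspension Credit: +282 days → 27 March 2016.
Response Delay Deduction: −171 days → 8 October 2015.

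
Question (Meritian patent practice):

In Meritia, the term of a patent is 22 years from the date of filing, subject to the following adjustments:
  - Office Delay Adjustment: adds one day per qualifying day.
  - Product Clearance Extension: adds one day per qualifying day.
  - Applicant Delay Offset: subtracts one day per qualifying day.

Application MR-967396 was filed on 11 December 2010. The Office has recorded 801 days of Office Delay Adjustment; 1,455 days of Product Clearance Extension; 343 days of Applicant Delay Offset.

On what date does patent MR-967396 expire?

2038-03-08

Base term: filing date + 22 years → 11 December 2032.
Office Delay Adjustment: +801 days → 20 February 2035.
Product Clearance Extension: +1455 days → 14 February 2039.
Applicant Delay Offset: −343 days → 8 March 2038.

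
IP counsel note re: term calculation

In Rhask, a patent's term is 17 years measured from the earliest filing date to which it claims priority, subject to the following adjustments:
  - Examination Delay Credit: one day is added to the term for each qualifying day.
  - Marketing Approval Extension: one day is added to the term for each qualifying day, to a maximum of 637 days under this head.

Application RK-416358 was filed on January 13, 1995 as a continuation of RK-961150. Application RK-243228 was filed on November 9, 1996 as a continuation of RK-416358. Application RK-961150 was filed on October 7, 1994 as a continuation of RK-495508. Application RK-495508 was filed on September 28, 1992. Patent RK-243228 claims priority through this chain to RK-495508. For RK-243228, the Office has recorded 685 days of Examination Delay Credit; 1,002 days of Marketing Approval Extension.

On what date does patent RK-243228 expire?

Earliest priority filing: 28 September 1992.
Base term: 28 September 1992 + 17 years → 28 September 2009.
Examination Delay Credit: +685 days → 14 August 2011.
Marketing Approval Extension: 1002 days claimed exceeds the 637-day cap, so +637 days → 12 May 2013.

2013-05-12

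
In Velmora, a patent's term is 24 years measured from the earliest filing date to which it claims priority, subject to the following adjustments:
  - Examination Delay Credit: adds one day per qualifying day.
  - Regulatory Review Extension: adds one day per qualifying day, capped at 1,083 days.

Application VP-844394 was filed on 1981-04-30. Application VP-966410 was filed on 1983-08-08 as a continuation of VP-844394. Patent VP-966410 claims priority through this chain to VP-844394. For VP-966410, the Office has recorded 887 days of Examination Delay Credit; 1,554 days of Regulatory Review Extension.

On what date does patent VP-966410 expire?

Earliest priority filing: 30 April 1981.
Base term: 30 April 1981 + 24 years → 30 April 2005.
Examination Delay Credit: +887 days → 4 October 2007.
Regulatory Review Extension: 1554 days claimed exceeds the 1083-day cap, so +1083 days → 21 September 2010.

2010-09-21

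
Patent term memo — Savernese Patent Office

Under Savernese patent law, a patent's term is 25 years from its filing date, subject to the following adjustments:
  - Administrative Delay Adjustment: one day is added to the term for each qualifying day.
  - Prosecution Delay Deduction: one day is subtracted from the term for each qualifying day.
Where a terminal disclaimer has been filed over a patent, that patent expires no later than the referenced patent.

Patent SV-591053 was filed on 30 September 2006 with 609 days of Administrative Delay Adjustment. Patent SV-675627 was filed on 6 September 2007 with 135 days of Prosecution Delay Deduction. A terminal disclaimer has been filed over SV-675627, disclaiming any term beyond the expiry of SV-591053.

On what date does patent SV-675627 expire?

Natural term of SV-675627:
  Base: filing + 25 years → 6 September 2032.
  Prosecution Delay Deduction: −135 days → 24 April 2032.
Expiry of referenced patent SV-591053:
  Base: filing + 25 years → 30 September 2031.
  Administrative Delay Adjustment: +609 days → 31 May 2033.
Terminal disclaimer: SV-675627 expires on the earlier of 24 April 2032 and 31 May 2033.

2032-04-24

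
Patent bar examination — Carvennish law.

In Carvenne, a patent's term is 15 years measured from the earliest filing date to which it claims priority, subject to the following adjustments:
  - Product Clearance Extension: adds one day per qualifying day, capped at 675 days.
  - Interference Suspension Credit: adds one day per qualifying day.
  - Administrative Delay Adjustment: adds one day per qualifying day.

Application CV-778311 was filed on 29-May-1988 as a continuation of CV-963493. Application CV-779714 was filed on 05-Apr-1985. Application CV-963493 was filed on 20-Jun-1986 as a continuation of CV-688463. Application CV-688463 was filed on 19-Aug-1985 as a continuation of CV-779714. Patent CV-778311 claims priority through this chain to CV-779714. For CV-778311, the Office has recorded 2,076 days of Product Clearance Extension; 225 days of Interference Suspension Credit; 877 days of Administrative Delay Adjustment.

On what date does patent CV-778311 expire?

February 15, 2005

Earliest priority filing: 5 April 1985.
Base term: 5 April 1985 + 15 years → 5 April 2000.
Product Clearance Extension: 2076 days claimed exceeds the 675-day cap, so +675 days → 9 February 2002.
Interference Suspension Credit: +225 days → 22 September 2002.
Administrative Delay Adjustment: +877 days → 15 February 2005.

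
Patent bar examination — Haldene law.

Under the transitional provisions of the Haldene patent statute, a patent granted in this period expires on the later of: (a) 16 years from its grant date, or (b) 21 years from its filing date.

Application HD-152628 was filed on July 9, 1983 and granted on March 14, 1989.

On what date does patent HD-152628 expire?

March 14, 2005

(a) grant + 16 years → 14 March 2005.
(b) filing + 21 years → 9 July 2004.
Later of the two: 14 March 2005.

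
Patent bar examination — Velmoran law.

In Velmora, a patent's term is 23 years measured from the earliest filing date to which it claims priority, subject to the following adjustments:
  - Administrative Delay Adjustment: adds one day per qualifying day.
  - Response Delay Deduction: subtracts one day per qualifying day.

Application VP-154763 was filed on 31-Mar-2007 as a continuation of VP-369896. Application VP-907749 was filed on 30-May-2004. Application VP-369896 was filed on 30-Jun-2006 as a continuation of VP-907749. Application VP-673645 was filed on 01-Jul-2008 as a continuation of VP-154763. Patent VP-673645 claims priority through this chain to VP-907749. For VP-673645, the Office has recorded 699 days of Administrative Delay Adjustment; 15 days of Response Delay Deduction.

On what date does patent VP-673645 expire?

Earliest priority filing: 30 May 2004.
Base term: 30 May 2004 + 23 years → 30 May 2027.
Administrative Delay Adjustment: +699 days → 28 April 2029.
Response Delay Deduction: −15 days → 13 April 2029.

April 13, 2029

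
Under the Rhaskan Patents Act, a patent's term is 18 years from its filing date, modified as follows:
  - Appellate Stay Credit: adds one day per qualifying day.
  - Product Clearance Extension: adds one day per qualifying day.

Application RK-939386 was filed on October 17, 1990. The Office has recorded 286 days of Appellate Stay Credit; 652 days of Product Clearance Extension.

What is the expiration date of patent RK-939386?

Base term: filing date + 18 years → 17 October 2008.
Appellate Stay Credit: +286 days → 30 July 2009.
Product Clearance Extension: +652 days → 13 May 2011.

2011-05-13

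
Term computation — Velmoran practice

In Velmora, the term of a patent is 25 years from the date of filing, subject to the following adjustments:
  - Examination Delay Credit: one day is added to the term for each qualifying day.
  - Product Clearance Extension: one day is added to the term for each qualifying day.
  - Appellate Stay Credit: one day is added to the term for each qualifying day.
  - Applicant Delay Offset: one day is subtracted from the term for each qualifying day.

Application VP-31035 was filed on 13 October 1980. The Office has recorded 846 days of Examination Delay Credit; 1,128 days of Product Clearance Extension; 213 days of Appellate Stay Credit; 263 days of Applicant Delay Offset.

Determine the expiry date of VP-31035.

January 19, 2011

Base term: filing date + 25 years → 13 October 2005.
Examination Delay Credit: +846 days → 6 February 2008.
Product Clearance Extension: +1128 days → 10 March 2011.
Appellate Stay Credit: +213 days → 9 October 2011.
Applicant Delay Offset: −263 days → 19 January 2011.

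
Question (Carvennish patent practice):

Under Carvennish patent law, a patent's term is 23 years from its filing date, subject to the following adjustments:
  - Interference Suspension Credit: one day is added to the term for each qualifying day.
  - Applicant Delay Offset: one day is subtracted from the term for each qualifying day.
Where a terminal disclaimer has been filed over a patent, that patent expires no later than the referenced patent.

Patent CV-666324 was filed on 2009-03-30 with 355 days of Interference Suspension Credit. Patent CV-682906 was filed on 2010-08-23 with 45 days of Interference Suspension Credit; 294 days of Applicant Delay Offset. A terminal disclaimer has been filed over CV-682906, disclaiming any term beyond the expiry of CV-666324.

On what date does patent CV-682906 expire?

2032-12-17

Natural term of CV-682906:
  Base: filing + 23 years → 23 August 2033.
  Interference Suspension Credit: +45 days → 7 October 2033.
  Applicant Delay Offset: −294 days → 17 December 2032.
Expiry of referenced patent CV-666324:
  Base: filing + 23 years → 30 March 2032.
  Interference Suspension Credit: +355 days → 20 March 2033.
Terminal disclaimer: CV-682906 expires on the earlier of 17 December 2032 and 20 March 2033.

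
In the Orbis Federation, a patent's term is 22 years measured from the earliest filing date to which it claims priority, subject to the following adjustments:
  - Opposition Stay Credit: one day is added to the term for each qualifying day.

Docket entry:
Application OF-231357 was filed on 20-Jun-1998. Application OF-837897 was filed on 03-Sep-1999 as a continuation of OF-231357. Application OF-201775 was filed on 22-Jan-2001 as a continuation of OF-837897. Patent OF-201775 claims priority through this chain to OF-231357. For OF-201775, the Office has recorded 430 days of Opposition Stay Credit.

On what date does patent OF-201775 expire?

2021-08-24

Earliest priority filing: 20 June 1998.
Base term: 20 June 1998 + 22 years → 20 June 2020.
Opposition Stay Credit: +430 days → 24 August 2021.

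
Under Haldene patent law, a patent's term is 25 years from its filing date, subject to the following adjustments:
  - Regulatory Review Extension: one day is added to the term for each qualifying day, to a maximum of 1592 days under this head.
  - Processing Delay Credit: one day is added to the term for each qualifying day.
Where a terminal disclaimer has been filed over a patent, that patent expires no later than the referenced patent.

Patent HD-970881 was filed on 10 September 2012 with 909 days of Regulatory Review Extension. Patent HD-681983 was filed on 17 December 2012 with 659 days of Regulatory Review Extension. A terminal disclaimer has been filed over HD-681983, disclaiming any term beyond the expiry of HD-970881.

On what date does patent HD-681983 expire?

Natural term of HD-681983:
  Base: filing + 25 years → 17 December 2037.
  Regulatory Review Extension: 659 days (within the 1592-day cap) → +659 days → 7 October 2039.
Expiry of referenced patent HD-970881:
  Base: filing + 25 years → 10 September 2037.
  Regulatory Review Extension: 909 days (within the 1592-day cap) → +909 days → 7 March 2040.
Terminal disclaimer: HD-681983 expires on the earlier of 7 October 2039 and 7 March 2040.

2039-10-07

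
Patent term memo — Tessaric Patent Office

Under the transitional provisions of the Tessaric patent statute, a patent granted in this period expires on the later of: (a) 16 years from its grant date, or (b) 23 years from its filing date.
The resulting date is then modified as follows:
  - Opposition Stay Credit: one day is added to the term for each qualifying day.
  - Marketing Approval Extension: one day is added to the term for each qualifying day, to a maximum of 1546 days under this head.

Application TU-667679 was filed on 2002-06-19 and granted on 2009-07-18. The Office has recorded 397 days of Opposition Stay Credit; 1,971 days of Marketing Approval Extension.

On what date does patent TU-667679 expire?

2030-11-12

(a) grant + 16 years → 18 July 2025.
(b) filing + 23 years → 19 June 2025.
Later of the two: 18 July 2025.
Opposition Stay Credit: +397 days → 19 August 2026.
Marketing Approval Extension: 1971 days claimed exceeds the 1546-day cap, so +1546 days → 12 November 2030.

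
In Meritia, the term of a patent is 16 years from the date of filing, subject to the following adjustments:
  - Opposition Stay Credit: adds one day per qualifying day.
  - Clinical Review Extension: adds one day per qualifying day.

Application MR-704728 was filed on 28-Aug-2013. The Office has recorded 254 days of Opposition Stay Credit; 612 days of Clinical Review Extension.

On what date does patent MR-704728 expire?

Base term: filing date + 16 years → 28 August 2029.
Opposition Stay Credit: +254 days → 9 May 2030.
Clinical Review Extension: +612 days → 11 January 2032.

January 11, 2032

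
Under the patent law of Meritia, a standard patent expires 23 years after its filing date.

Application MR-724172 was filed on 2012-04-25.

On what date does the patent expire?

Filing date + 23 years → 25 April 2035.

April 25, 2035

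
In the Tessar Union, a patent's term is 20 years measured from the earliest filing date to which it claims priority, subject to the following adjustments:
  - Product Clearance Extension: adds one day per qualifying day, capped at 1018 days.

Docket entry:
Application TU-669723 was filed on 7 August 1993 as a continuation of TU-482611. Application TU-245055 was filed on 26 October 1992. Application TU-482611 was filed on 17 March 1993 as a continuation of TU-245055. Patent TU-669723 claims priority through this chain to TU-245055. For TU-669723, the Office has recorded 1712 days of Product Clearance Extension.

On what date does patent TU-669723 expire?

Earliest priority filing: 26 October 1992.
Base term: 26 October 1992 + 20 years → 26 October 2012.
Product Clearance Extension: 1712 days claimed exceeds the 1018-day cap, so +1018 days → 10 August 2015.

August 10, 2015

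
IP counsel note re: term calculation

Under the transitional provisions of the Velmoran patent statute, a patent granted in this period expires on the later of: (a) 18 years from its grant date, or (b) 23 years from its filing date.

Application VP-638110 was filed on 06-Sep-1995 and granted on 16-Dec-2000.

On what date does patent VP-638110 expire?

(a) grant + 18 years → 16 December 2018.
(b) filing + 23 years → 6 September 2018.
Later of the two: 16 December 2018.

2018-12-16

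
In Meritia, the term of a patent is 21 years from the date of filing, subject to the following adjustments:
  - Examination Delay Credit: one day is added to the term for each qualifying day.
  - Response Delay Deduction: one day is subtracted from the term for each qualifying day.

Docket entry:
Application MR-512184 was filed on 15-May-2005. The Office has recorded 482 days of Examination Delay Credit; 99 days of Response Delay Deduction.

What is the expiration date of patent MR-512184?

June 2, 2027

Base term: filing date + 21 years → 15 May 2026.
Examination Delay Credit: +482 days → 9 September 2027.
Response Delay Deduction: −99 days → 2 June 2027.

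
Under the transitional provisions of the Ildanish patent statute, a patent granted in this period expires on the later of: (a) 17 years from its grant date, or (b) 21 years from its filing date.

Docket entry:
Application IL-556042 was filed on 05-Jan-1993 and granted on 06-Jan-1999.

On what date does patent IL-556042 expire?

(a) grant + 17 years → 6 January 2016.
(b) filing + 21 years → 5 January 2014.
Later of the two: 6 January 2016.

2016-01-06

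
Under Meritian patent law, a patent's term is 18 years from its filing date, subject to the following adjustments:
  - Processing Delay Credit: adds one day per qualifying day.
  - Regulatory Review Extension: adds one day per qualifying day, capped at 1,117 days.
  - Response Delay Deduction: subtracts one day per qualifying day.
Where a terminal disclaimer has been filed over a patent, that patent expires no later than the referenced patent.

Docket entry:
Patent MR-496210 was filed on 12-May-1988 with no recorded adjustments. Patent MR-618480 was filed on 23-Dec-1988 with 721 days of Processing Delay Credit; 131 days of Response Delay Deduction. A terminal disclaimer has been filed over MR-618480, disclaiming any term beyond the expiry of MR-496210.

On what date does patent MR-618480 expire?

May 12, 2006

Natural term of MR-618480:
  Base: filing + 18 years → 23 December 2006.
  Processing Delay Credit: +721 days → 13 December 2008.
  Response Delay Deduction: −131 days → 4 August 2008.
Expiry of referenced patent MR-496210:
  Base: filing + 18 years → 12 May 2006.
Terminal disclaimer: MR-618480 expires on the earlier of 4 August 2008 and 12 May 2006.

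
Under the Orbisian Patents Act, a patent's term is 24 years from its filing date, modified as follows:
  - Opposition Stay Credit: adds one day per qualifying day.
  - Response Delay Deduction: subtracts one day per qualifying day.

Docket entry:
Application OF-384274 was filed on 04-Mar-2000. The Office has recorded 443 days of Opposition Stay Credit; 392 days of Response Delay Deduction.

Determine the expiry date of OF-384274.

2024-04-24

Base term: filing date + 24 years → 4 March 2024.
Opposition Stay Credit: +443 days → 21 May 2025.
Response Delay Deduction: −392 days → 24 April 2024.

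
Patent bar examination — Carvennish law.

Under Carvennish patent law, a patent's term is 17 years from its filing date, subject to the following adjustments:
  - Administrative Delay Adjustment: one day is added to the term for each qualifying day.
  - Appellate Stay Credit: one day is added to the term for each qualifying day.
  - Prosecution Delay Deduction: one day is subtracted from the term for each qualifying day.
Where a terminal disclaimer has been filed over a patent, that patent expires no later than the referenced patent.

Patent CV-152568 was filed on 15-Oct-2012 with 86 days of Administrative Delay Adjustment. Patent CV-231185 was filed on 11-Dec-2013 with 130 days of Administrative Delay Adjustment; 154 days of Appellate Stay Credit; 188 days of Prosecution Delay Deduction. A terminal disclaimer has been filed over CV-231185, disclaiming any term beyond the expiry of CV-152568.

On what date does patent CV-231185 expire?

January 9, 2030

Natural term of CV-231185:
  Base: filing + 17 years → 11 December 2030.
  Administrative Delay Adjustment: +130 days → 20 April 2031.
  Appellate Stay Credit: +154 days → 21 September 2031.
  Prosecution Delay Deduction: −188 days → 17 March 2031.
Expiry of referenced patent CV-152568:
  Base: filing + 17 years → 15 October 2029.
  Administrative Delay Adjustment: +86 days → 9 January 2030.
Terminal disclaimer: CV-231185 expires on the earlier of 17 March 2031 and 9 January 2030.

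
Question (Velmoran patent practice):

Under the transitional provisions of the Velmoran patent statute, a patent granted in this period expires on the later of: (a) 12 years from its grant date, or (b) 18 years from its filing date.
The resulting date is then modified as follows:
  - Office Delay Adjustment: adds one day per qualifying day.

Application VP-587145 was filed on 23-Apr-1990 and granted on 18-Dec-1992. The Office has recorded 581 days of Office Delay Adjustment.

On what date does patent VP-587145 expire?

(a) grant + 12 years → 18 December 2004.
(b) filing + 18 years → 23 April 2008.
Later of the two: 23 April 2008.
Office Delay Adjustment: +581 days → 25 November 2009.

2009-11-25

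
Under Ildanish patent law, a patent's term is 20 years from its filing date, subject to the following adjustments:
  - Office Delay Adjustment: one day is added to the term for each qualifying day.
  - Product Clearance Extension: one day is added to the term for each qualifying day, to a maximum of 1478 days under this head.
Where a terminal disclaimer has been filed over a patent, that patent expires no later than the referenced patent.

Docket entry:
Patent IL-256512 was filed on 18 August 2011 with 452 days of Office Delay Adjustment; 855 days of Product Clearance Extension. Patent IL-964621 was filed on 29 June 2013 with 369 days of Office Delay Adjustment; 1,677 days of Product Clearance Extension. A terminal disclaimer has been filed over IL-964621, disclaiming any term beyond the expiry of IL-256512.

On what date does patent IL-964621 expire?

March 17, 2035

Natural term of IL-964621:
  Base: filing + 20 years → 29 June 2033.
  Office Delay Adjustment: +369 days → 3 July 2034.
  Product Clearance Extension: 1677 days claimed exceeds the 1478-day cap, so +1478 days → 20 July 2038.
Expiry of referenced patent IL-256512:
  Base: filing + 20 years → 18 August 2031.
  Office Delay Adjustment: +452 days → 12 November 2032.
  Product Clearance Extension: 855 days (within the 1478-day cap) → +855 days → 17 March 2035.
Terminal disclaimer: IL-964621 expires on the earlier of 20 July 2038 and 17 March 2035.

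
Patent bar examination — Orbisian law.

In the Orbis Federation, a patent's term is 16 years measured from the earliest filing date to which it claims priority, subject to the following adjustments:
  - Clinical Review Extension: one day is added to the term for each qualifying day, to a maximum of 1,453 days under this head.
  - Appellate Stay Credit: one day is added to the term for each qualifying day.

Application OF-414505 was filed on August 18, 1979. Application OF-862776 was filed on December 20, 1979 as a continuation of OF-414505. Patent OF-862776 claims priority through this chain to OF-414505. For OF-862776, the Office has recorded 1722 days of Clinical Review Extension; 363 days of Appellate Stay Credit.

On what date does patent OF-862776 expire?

2000-08-07

Earliest priority filing: 18 August 1979.
Base term: 18 August 1979 + 16 years → 18 August 1995.
Clinical Review Extension: 1722 days claimed exceeds the 1453-day cap, so +1453 days → 10 August 1999.
Appellate Stay Credit: +363 days → 7 August 2000.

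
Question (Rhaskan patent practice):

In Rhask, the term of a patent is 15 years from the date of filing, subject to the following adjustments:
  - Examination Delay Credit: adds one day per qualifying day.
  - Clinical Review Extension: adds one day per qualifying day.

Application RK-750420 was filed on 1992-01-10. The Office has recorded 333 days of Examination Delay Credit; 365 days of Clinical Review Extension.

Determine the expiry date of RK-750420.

Base term: filing date + 15 years → 10 January 2007.
Examination Delay Credit: +333 days → 9 December 2007.
Clinical Review Extension: +365 days → 8 December 2008.

2008-12-08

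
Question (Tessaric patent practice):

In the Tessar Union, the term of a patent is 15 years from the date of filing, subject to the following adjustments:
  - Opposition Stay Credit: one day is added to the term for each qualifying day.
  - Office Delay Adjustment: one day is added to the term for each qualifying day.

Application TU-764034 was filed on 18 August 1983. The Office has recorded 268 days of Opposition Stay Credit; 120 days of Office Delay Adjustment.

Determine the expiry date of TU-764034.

Base term: filing date + 15 years → 18 August 1998.
Opposition Stay Credit: +268 days → 13 May 1999.
Office Delay Adjustment: +120 days → 10 September 1999.

1999-09-10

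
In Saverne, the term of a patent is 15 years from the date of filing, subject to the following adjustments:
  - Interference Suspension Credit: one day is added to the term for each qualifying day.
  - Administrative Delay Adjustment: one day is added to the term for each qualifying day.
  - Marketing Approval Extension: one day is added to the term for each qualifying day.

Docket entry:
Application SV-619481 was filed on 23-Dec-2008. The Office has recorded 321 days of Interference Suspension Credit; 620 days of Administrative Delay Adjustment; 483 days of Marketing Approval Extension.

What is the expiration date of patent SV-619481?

Base term: filing date + 15 years → 23 December 2023.
Interference Suspension Credit: +321 days → 8 November 2024.
Administrative Delay Adjustment: +620 days → 21 July 2026.
Marketing Approval Extension: +483 days → 16 November 2027.

November 16, 2027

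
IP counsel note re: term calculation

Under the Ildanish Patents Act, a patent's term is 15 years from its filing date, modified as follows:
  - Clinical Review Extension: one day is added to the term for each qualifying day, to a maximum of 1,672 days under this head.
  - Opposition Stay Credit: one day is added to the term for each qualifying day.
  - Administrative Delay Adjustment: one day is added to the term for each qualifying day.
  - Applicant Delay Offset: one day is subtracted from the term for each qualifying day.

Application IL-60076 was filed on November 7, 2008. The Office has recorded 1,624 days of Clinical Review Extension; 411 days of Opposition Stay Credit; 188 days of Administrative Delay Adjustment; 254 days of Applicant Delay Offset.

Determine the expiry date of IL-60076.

2029-03-29

Base term: filing date + 15 years → 7 November 2023.
Clinical Review Extension: 1624 days (within the 1672-day cap) → +1624 days → 18 April 2028.
Opposition Stay Credit: +411 days → 3 June 2029.
Administrative Delay Adjustment: +188 days → 8 December 2029.
Applicant Delay Offset: −254 days → 29 March 2029.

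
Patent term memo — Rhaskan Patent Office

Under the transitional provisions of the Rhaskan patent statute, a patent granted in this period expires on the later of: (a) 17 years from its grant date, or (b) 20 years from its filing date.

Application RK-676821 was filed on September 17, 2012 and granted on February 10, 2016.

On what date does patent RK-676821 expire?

(a) grant + 17 years → 10 February 2033.
(b) filing + 20 years → 17 September 2032.
Later of the two: 10 February 2033.

February 10, 2033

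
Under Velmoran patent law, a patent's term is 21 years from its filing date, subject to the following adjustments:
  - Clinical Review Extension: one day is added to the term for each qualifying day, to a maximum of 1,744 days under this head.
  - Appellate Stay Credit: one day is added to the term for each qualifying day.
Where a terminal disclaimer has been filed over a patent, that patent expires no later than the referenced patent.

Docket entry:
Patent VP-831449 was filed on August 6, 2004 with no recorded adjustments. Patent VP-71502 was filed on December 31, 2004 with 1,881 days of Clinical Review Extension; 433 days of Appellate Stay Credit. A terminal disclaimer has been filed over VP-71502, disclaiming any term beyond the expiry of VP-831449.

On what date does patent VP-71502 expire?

Natural term of VP-71502:
  Base: filing + 21 years → 31 December 2025.
  Clinical Review Extension: 1881 days claimed exceeds the 1744-day cap, so +1744 days → 10 October 2030.
  Appellate Stay Credit: +433 days → 17 December 2031.
Expiry of referenced patent VP-831449:
  Base: filing + 21 years → 6 August 2025.
Terminal disclaimer: VP-71502 expires on the earlier of 17 December 2031 and 6 August 2025.

2025-08-06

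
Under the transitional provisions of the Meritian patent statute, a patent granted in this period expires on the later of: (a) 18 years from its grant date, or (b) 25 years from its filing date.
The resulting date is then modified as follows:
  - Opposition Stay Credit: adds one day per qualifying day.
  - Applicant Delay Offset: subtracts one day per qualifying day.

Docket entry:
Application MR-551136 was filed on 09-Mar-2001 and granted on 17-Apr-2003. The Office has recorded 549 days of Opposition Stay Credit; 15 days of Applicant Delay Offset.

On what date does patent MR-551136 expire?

2027-08-25

(a) grant + 18 years → 17 April 2021.
(b) filing + 25 years → 9 March 2026.
Later of the two: 9 March 2026.
Opposition Stay Credit: +549 days → 9 September 2027.
Applicant Delay Offset: −15 days → 25 August 2027.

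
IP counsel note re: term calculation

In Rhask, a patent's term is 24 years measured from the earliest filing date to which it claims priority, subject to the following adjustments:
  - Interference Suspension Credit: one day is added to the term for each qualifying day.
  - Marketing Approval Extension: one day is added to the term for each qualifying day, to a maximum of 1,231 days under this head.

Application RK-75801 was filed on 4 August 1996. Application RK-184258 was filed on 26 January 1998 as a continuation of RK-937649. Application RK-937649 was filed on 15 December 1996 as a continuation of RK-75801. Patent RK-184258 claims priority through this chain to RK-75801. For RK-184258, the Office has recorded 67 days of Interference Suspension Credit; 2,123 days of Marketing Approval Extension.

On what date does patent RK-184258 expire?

Earliest priority filing: 4 August 1996.
Base term: 4 August 1996 + 24 years → 4 August 2020.
Interference Suspension Credit: +67 days → 10 October 2020.
Marketing Approval Extension: 2123 days claimed exceeds the 1231-day cap, so +1231 days → 23 February 2024.

February 23, 2024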